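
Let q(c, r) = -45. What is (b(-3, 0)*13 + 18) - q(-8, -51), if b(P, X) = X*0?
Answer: 63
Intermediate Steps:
b(P, X) = 0
(b(-3, 0)*13 + 18) - q(-8, -51) = (0*13 + 18) - 1*(-45) = (0 + 18) + 45 = 18 + 45 = 63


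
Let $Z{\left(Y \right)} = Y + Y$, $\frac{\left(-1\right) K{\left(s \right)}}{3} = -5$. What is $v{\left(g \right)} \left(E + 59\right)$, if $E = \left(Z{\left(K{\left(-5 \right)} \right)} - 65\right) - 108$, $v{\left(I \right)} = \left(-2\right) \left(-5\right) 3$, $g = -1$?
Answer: $-2520$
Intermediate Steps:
$K{\left(s \right)} = 15$ ($K{\left(s \right)} = \left(-3\right) \left(-5\right) = 15$)
$v{\left(I \right)} = 30$ ($v{\left(I \right)} = 10 \cdot 3 = 30$)
$Z{\left(Y \right)} = 2 Y$
$E = -143$ ($E = \left(2 \cdot 15 - 65\right) - 108 = \left(30 - 65\right) - 108 = -35 - 108 = -143$)
$v{\left(g \right)} \left(E + 59\right) = 30 \left(-143 + 59\right) = 30 \left(-84\right) = -2520$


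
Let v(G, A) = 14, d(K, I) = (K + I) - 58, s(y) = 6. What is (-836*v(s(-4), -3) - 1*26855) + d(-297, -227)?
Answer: -39141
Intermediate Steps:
d(K, I) = -58 + I + K (d(K, I) = (I + K) - 58 = -58 + I + K)
(-836*v(s(-4), -3) - 1*26855) + d(-297, -227) = (-836*14 - 1*26855) + (-58 - 227 - 297) = (-11704 - 26855) - 582 = -38559 - 582 = -39141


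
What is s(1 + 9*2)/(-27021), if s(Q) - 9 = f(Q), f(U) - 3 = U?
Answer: -31/27021 ≈ -0.0011473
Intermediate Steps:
f(U) = 3 + U
s(Q) = 12 + Q (s(Q) = 9 + (3 + Q) = 12 + Q)
s(1 + 9*2)/(-27021) = (12 + (1 + 9*2))/(-27021) = (12 + (1 + 18))*(-1/27021) = (12 + 19)*(-1/27021) = 31*(-1/27021) = -31/27021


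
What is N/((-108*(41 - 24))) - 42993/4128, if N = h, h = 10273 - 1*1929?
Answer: -9448265/631584 ≈ -14.960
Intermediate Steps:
h = 8344 (h = 10273 - 1929 = 8344)
N = 8344
N/((-108*(41 - 24))) - 42993/4128 = 8344/((-108*(41 - 24))) - 42993/4128 = 8344/((-108*17)) - 42993*1/4128 = 8344/(-1836) - 14331/1376 = 8344*(-1/1836) - 14331/1376 = -2086/459 - 14331/1376 = -9448265/631584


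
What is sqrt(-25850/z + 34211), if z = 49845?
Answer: sqrt(3399870517041)/9969 ≈ 184.96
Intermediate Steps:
sqrt(-25850/z + 34211) = sqrt(-25850/49845 + 34211) = sqrt(-25850*1/49845 + 34211) = sqrt(-5170/9969 + 34211) = sqrt(341044289/9969) = sqrt(3399870517041)/9969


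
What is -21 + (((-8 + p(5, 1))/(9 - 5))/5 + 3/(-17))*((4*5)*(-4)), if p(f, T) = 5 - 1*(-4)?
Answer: -185/17 ≈ -10.882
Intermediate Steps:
p(f, T) = 9 (p(f, T) = 5 + 4 = 9)
-21 + (((-8 + p(5, 1))/(9 - 5))/5 + 3/(-17))*((4*5)*(-4)) = -21 + (((-8 + 9)/(9 - 5))/5 + 3/(-17))*((4*5)*(-4)) = -21 + ((1/4)*(⅕) + 3*(-1/17))*(20*(-4)) = -21 + ((1*(¼))*(⅕) - 3/17)*(-80) = -21 + ((¼)*(⅕) - 3/17)*(-80) = -21 + (1/20 - 3/17)*(-80) = -21 - 43/340*(-80) = -21 + 172/17 = -185/17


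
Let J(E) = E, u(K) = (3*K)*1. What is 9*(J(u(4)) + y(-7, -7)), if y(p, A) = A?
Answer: 45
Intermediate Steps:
u(K) = 3*K
9*(J(u(4)) + y(-7, -7)) = 9*(3*4 - 7) = 9*(12 - 7) = 9*5 = 45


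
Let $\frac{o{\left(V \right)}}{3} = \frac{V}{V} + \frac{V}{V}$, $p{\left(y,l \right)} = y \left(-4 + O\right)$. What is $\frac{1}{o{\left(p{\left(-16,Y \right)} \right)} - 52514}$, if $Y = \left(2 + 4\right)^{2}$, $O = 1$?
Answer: $- \frac{1}{52508} \approx -1.9045 \cdot 10^{-5}$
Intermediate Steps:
$Y = 36$ ($Y = 6^{2} = 36$)
$p{\left(y,l \right)} = - 3 y$ ($p{\left(y,l \right)} = y \left(-4 + 1\right) = y \left(-3\right) = - 3 y$)
$o{\left(V \right)} = 6$ ($o{\left(V \right)} = 3 \left(\frac{V}{V} + \frac{V}{V}\right) = 3 \left(1 + 1\right) = 3 \cdot 2 = 6$)
$\frac{1}{o{\left(p{\left(-16,Y \right)} \right)} - 52514} = \frac{1}{6 - 52514} = \frac{1}{-52508} = - \frac{1}{52508}$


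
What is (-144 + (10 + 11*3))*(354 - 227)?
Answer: -12827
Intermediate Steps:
(-144 + (10 + 11*3))*(354 - 227) = (-144 + (10 + 33))*127 = (-144 + 43)*127 = -101*127 = -12827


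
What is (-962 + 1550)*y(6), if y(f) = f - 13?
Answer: -4116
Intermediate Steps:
y(f) = -13 + f
(-962 + 1550)*y(6) = (-962 + 1550)*(-13 + 6) = 588*(-7) = -4116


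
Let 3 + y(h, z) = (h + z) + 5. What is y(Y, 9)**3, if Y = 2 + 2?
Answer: 3375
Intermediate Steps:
Y = 4
y(h, z) = 2 + h + z (y(h, z) = -3 + ((h + z) + 5) = -3 + (5 + h + z) = 2 + h + z)
y(Y, 9)**3 = (2 + 4 + 9)**3 = 15**3 = 3375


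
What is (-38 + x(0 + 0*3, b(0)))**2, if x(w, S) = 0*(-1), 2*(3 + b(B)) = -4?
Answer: 1444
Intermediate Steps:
b(B) = -5 (b(B) = -3 + (1/2)*(-4) = -3 - 2 = -5)
x(w, S) = 0
(-38 + x(0 + 0*3, b(0)))**2 = (-38 + 0)**2 = (-38)**2 = 1444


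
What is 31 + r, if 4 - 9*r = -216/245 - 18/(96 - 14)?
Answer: 2853796/90405 ≈ 31.567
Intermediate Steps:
r = 51241/90405 (r = 4/9 - (-216/245 - 18/(96 - 14))/9 = 4/9 - (-216*1/245 - 18/82)/9 = 4/9 - (-216/245 - 18*1/82)/9 = 4/9 - (-216/245 - 9/41)/9 = 4/9 - 1/9*(-11061/10045) = 4/9 + 1229/10045 = 51241/90405 ≈ 0.56679)
31 + r = 31 + 51241/90405 = 2853796/90405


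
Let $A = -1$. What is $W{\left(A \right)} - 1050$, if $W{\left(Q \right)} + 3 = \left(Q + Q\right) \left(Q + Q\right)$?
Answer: $-1049$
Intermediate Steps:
$W{\left(Q \right)} = -3 + 4 Q^{2}$ ($W{\left(Q \right)} = -3 + \left(Q + Q\right) \left(Q + Q\right) = -3 + 2 Q 2 Q = -3 + 4 Q^{2}$)
$W{\left(A \right)} - 1050 = \left(-3 + 4 \left(-1\right)^{2}\right) - 1050 = \left(-3 + 4 \cdot 1\right) - 1050 = \left(-3 + 4\right) - 1050 = 1 - 1050 = -1049$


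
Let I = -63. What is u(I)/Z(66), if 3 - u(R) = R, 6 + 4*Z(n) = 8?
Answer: 132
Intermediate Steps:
Z(n) = ½ (Z(n) = -3/2 + (¼)*8 = -3/2 + 2 = ½)
u(R) = 3 - R
u(I)/Z(66) = (3 - 1*(-63))/(½) = (3 + 63)*2 = 66*2 = 132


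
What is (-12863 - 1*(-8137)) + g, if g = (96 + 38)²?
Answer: 13230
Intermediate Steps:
g = 17956 (g = 134² = 17956)
(-12863 - 1*(-8137)) + g = (-12863 - 1*(-8137)) + 17956 = (-12863 + 8137) + 17956 = -4726 + 17956 = 13230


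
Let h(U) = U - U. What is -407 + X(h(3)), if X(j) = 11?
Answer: -396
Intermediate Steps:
h(U) = 0
-407 + X(h(3)) = -407 + 11 = -396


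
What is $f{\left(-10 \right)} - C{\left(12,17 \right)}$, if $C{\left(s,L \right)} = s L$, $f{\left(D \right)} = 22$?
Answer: $-182$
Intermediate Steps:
$C{\left(s,L \right)} = L s$
$f{\left(-10 \right)} - C{\left(12,17 \right)} = 22 - 17 \cdot 12 = 22 - 204 = -182$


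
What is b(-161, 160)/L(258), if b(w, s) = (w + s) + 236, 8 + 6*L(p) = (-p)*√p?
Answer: 1410/2146681 - 90945*√258/4293362 ≈ -0.33959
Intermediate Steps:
L(p) = -4/3 - p^(3/2)/6 (L(p) = -4/3 + ((-p)*√p)/6 = -4/3 + (-p^(3/2))/6 = -4/3 - p^(3/2)/6)
b(w, s) = 236 + s + w (b(w, s) = (s + w) + 236 = 236 + s + w)
b(-161, 160)/L(258) = (236 + 160 - 161)/(-4/3 - 43*√258) = 235/(-4/3 - 43*√258)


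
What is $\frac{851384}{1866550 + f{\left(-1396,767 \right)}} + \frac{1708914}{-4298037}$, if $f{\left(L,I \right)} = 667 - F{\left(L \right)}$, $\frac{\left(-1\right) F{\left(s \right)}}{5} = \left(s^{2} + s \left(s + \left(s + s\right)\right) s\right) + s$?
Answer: $- \frac{23240514941902010}{58448435992584917} \approx -0.39762$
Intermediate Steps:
$F{\left(s \right)} = - 15 s^{3} - 5 s - 5 s^{2}$ ($F{\left(s \right)} = - 5 \left(\left(s^{2} + s \left(s + \left(s + s\right)\right) s\right) + s\right) = - 5 \left(\left(s^{2} + s \left(s + 2 s\right) s\right) + s\right) = - 5 \left(\left(s^{2} + s 3 s s\right) + s\right) = - 5 \left(\left(s^{2} + 3 s^{2} s\right) + s\right) = - 5 \left(\left(s^{2} + 3 s^{3}\right) + s\right) = - 5 \left(s + s^{2} + 3 s^{3}\right) = - 15 s^{3} - 5 s - 5 s^{2}$)
$f{\left(L,I \right)} = 667 + 5 L \left(1 + L + 3 L^{2}\right)$ ($f{\left(L,I \right)} = 667 - - 5 L \left(1 + L + 3 L^{2}\right) = 667 + 5 L \left(1 + L + 3 L^{2}\right)$)
$\frac{851384}{1866550 + f{\left(-1396,767 \right)}} + \frac{1708914}{-4298037} = \frac{851384}{1866550 + \left(667 + 5 \left(-1396\right) \left(1 - 1396 + 3 \left(-1396\right)^{2}\right)\right)} + \frac{1708914}{-4298037} = \frac{851384}{1866550 + \left(667 + 5 \left(-1396\right) \left(1 - 1396 + 3 \cdot 1948816\right)\right)} + 1708914 \left(- \frac{1}{4298037}\right) = \frac{851384}{1866550 + \left(667 + 5 \left(-1396\right) \left(1 - 1396 + 5846448\right)\right)} - \frac{569638}{1432679} = \frac{851384}{1866550 + \left(667 + 5 \left(-1396\right) 5845053\right)} - \frac{569638}{1432679} = \frac{851384}{1866550 + \left(667 - 40798469940\right)} - \frac{569638}{1432679} = \frac{851384}{1866550 - 40798469273} - \frac{569638}{1432679} = \frac{851384}{-40796602723} - \frac{569638}{1432679} = 851384 \left(- \frac{1}{40796602723}\right) - \frac{569638}{1432679} = - \frac{851384}{40796602723} - \frac{569638}{1432679} = - \frac{23240514941902010}{58448435992584917}$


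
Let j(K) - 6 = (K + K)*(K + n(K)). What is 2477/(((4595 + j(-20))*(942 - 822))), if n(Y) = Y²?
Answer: -2477/1271880 ≈ -0.0019475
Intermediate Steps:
j(K) = 6 + 2*K*(K + K²) (j(K) = 6 + (K + K)*(K + K²) = 6 + (2*K)*(K + K²) = 6 + 2*K*(K + K²))
2477/(((4595 + j(-20))*(942 - 822))) = 2477/(((4595 + (6 + 2*(-20)² + 2*(-20)³))*(942 - 822))) = 2477/(((4595 + (6 + 2*400 + 2*(-8000)))*120)) = 2477/(((4595 + (6 + 800 - 16000))*120)) = 2477/(((4595 - 15194)*120)) = 2477/((-10599*120)) = 2477/(-1271880) = 2477*(-1/1271880) = -2477/1271880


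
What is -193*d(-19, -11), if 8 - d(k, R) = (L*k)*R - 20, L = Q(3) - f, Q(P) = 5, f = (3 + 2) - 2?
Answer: 75270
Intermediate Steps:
f = 3 (f = 5 - 2 = 3)
L = 2 (L = 5 - 1*3 = 5 - 3 = 2)
d(k, R) = 28 - 2*R*k (d(k, R) = 8 - ((2*k)*R - 20) = 8 - (2*R*k - 20) = 8 - (-20 + 2*R*k) = 8 + (20 - 2*R*k) = 28 - 2*R*k)
-193*d(-19, -11) = -193*(28 - 2*(-11)*(-19)) = -193*(28 - 418) = -193*(-390) = 75270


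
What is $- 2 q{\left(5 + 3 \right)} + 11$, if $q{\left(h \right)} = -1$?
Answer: $13$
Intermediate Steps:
$- 2 q{\left(5 + 3 \right)} + 11 = \left(-2\right) \left(-1\right) + 11 = 2 + 11 = 13$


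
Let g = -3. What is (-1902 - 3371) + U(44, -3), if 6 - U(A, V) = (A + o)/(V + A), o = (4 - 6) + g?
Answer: -215986/41 ≈ -5268.0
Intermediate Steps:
o = -5 (o = (4 - 6) - 3 = -2 - 3 = -5)
U(A, V) = 6 - (-5 + A)/(A + V) (U(A, V) = 6 - (A - 5)/(V + A) = 6 - (-5 + A)/(A + V))
(-1902 - 3371) + U(44, -3) = (-1902 - 3371) + (5 + 5*44 + 6*(-3))/(44 - 3) = -5273 + (5 + 220 - 18)/41 = -5273 + (1/41)*207 = -5273 + 207/41 = -215986/41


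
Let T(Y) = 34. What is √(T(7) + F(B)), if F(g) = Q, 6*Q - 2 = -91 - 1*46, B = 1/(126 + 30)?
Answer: √46/2 ≈ 3.3912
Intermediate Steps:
B = 1/156 ≈ 0.0064103
Q = -45/2 (Q = ⅓ + (-91 - 1*46)/6 = ⅓ + (-91 - 46)/6 = ⅓ + (⅙)*(-137) = ⅓ - 137/6 = -45/2 ≈ -22.500)
F(g) = -45/2
√(T(7) + F(B)) = √(34 - 45/2) = √(23/2) = √46/2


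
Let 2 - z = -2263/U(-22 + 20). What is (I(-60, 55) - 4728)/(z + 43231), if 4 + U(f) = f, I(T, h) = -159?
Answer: -29322/257135 ≈ -0.11403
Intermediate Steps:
U(f) = -4 + f
z = -2251/6 (z = 2 - (-2263)/(-4 + (-22 + 20)) = 2 - (-2263)/(-4 - 2) = 2 - (-2263)/(-6) = 2 - (-2263)*(-1)/6 = 2 - 1*2263/6 = 2 - 2263/6 = -2251/6 ≈ -375.17)
(I(-60, 55) - 4728)/(z + 43231) = (-159 - 4728)/(-2251/6 + 43231) = -4887/257135/6 = -4887*6/257135 = -29322/257135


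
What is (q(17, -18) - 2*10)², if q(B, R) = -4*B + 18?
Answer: 4900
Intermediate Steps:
q(B, R) = 18 - 4*B
(q(17, -18) - 2*10)² = ((18 - 4*17) - 2*10)² = ((18 - 68) - 20)² = (-50 - 20)² = (-70)² = 4900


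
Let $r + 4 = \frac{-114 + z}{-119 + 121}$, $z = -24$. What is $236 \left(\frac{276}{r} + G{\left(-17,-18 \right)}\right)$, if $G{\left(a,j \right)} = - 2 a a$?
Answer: $- \frac{10022920}{73} \approx -1.373 \cdot 10^{5}$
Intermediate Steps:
$r = -73$ ($r = -4 + \frac{-114 - 24}{-119 + 121} = -4 - \frac{138}{2} = -4 - 69 = -73$)
$G{\left(a,j \right)} = - 2 a^{2}$
$236 \left(\frac{276}{r} + G{\left(-17,-18 \right)}\right) = 236 \left(\frac{276}{-73} - 2 \left(-17\right)^{2}\right) = 236 \left(276 \left(- \frac{1}{73}\right) - 578\right) = 236 \left(- \frac{276}{73} - 578\right) = 236 \left(- \frac{42470}{73}\right) = - \frac{10022920}{73}$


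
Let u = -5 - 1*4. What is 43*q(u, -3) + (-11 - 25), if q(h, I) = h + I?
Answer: -552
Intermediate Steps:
u = -9 (u = -5 - 4 = -9)
q(h, I) = I + h
43*q(u, -3) + (-11 - 25) = 43*(-3 - 9) + (-11 - 25) = 43*(-12) - 36 = -516 - 36 = -552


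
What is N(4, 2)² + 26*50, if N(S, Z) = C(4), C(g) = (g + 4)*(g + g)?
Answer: 5396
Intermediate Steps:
C(g) = 2*g*(4 + g) (C(g) = (4 + g)*(2*g) = 2*g*(4 + g))
N(S, Z) = 64 (N(S, Z) = 2*4*(4 + 4) = 2*4*8 = 64)
N(4, 2)² + 26*50 = 64² + 26*50 = 4096 + 1300 = 5396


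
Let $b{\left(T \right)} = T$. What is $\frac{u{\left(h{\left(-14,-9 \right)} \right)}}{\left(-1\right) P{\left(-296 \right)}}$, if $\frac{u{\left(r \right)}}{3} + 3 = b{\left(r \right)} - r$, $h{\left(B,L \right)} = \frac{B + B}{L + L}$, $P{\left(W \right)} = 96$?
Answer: $\frac{3}{32} \approx 0.09375$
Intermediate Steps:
$h{\left(B,L \right)} = \frac{B}{L}$ ($h{\left(B,L \right)} = \frac{2 B}{2 L} = 2 B \frac{1}{2 L} = \frac{B}{L}$)
$u{\left(r \right)} = -9$ ($u{\left(r \right)} = -9 + 3 \left(r - r\right) = -9 + 3 \cdot 0 = -9 + 0 = -9$)
$\frac{u{\left(h{\left(-14,-9 \right)} \right)}}{\left(-1\right) P{\left(-296 \right)}} = - \frac{9}{\left(-1\right) 96} = - \frac{9}{-96} = \left(-9\right) \left(- \frac{1}{96}\right) = \frac{3}{32}$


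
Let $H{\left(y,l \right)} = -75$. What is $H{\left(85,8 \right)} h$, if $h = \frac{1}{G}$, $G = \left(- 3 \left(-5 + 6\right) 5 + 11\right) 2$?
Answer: $\frac{75}{8} \approx 9.375$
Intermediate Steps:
$G = -8$ ($G = \left(- 3 \cdot 1 \cdot 5 + 11\right) 2 = \left(\left(-3\right) 5 + 11\right) 2 = \left(-15 + 11\right) 2 = \left(-4\right) 2 = -8$)
$h = - \frac{1}{8}$ ($h = \frac{1}{-8} = - \frac{1}{8} \approx -0.125$)
$H{\left(85,8 \right)} h = \left(-75\right) \left(- \frac{1}{8}\right) = \frac{75}{8}$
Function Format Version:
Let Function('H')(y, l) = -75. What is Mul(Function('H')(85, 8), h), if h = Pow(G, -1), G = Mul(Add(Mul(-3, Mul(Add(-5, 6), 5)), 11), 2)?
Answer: Rational(75, 8) ≈ 9.3750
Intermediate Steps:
G = -8 (G = Mul(Add(Mul(-3, Mul(1, 5)), 11), 2) = Mul(Add(Mul(-3, 5), 11), 2) = Mul(Add(-15, 11), 2) = Mul(-4, 2) = -8)
h = Rational(-1, 8) (h = Pow(-8, -1) = Rational(-1, 8) ≈ -0.12500)
Mul(Function('H')(85, 8), h) = Mul(-75, Rational(-1, 8)) = Rational(75, 8)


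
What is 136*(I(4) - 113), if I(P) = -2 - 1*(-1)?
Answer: -15504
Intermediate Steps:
I(P) = -1 (I(P) = -2 + 1 = -1)
136*(I(4) - 113) = 136*(-1 - 113) = 136*(-114) = -15504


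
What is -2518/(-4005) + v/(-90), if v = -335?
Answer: 11617/2670 ≈ 4.3509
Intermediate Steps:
-2518/(-4005) + v/(-90) = -2518/(-4005) - 335/(-90) = -2518*(-1/4005) - 335*(-1/90) = 2518/4005 + 67/18 = 11617/2670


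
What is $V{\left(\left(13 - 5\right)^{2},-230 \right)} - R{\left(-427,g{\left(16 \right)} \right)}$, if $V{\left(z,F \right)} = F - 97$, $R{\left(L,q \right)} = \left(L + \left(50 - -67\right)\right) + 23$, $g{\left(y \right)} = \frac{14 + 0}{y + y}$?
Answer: $-40$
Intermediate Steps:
$g{\left(y \right)} = \frac{7}{y}$ ($g{\left(y \right)} = \frac{14}{2 y} = 14 \frac{1}{2 y} = \frac{7}{y}$)
$R{\left(L,q \right)} = 140 + L$ ($R{\left(L,q \right)} = \left(L + \left(50 + 67\right)\right) + 23 = \left(L + 117\right) + 23 = \left(117 + L\right) + 23 = 140 + L$)
$V{\left(z,F \right)} = -97 + F$
$V{\left(\left(13 - 5\right)^{2},-230 \right)} - R{\left(-427,g{\left(16 \right)} \right)} = \left(-97 - 230\right) - \left(140 - 427\right) = -327 - -287 = -327 + 287 = -40$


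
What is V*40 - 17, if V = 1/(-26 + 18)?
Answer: -22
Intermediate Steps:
V = -⅛ (V = 1/(-8) = -⅛ ≈ -0.12500)
V*40 - 17 = -⅛*40 - 17 = -5 - 17 = -22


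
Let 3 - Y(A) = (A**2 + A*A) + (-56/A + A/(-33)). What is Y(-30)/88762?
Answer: -296963/14645730 ≈ -0.020276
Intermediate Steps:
Y(A) = 3 - 2*A**2 + 56/A + A/33 (Y(A) = 3 - ((A**2 + A*A) + (-56/A + A/(-33))) = 3 - ((A**2 + A**2) + (-56/A + A*(-1/33))) = 3 - (2*A**2 + (-56/A - A/33)) = 3 - (-56/A + 2*A**2 - A/33) = 3 + (-2*A**2 + 56/A + A/33) = 3 - 2*A**2 + 56/A + A/33)
Y(-30)/88762 = (3 - 2*(-30)**2 + 56/(-30) + (1/33)*(-30))/88762 = (3 - 2*900 + 56*(-1/30) - 10/11)*(1/88762) = (3 - 1800 - 28/15 - 10/11)*(1/88762) = -296963/165*1/88762 = -296963/14645730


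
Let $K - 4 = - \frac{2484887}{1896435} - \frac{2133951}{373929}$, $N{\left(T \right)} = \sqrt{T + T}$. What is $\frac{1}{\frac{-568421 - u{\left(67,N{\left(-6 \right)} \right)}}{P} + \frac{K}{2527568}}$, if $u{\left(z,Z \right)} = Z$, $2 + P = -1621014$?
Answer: $\frac{1284793644128591245855251271246336600138717560}{450520662322975696585973648096838278391073501} - \frac{4520586036646471159443371563532455009200 i \sqrt{3}}{450520662322975696585973648096838278391073501} \approx 2.8518 - 1.738 \cdot 10^{-5} i$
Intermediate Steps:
$N{\left(T \right)} = \sqrt{2} \sqrt{T}$ ($N{\left(T \right)} = \sqrt{2 T} = \sqrt{2} \sqrt{T}$)
$P = -1621016$ ($P = -2 - 1621014 = -1621016$)
$K = - \frac{713180834416}{236377347705}$ ($K = 4 - \left(\frac{711317}{124643} + \frac{2484887}{1896435}\right) = 4 - \frac{1658690225236}{236377347705} = - \frac{713180834416}{236377347705} \approx -3.0171$)
$\frac{1}{\frac{-568421 - u{\left(67,N{\left(-6 \right)} \right)}}{P} + \frac{K}{2527568}} = \frac{1}{\frac{-568421 - \sqrt{2} \sqrt{-6}}{-1621016} - \frac{713180834416}{236377347705 \cdot 2527568}} = \frac{1}{\left(-568421 - \sqrt{2} i \sqrt{6}\right) \left(- \frac{1}{1621016}\right) - \frac{44573802151}{37341238749001965}} = \frac{1}{\left(-568421 - 2 i \sqrt{3}\right) \left(- \frac{1}{1621016}\right) - \frac{44573802151}{37341238749001965}} = \frac{1}{\left(\frac{568421}{1621016} + \frac{i \sqrt{3}}{810508}\right) - \frac{44573802151}{37341238749001965}} = \frac{1}{\frac{21225472016099978341849}{60530745471952169296440} + \frac{i \sqrt{3}}{810508}}$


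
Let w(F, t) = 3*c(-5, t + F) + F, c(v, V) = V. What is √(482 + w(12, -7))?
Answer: √509 ≈ 22.561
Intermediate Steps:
w(F, t) = 3*t + 4*F (w(F, t) = 3*(t + F) + F = 3*(F + t) + F = (3*F + 3*t) + F = 3*t + 4*F)
√(482 + w(12, -7)) = √(482 + (3*(-7) + 4*12)) = √(482 + (-21 + 48)) = √(482 + 27) = √509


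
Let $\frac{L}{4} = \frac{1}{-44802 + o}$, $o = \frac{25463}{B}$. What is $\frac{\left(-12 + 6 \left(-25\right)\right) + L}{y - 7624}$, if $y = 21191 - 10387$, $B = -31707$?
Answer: $- \frac{38355208017}{752898112810} \approx -0.050943$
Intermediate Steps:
$o = - \frac{25463}{31707}$ ($o = \frac{25463}{-31707} = 25463 \left(- \frac{1}{31707}\right) = - \frac{25463}{31707} \approx -0.80307$)
$L = - \frac{126828}{1420562477}$ ($L = \frac{4}{-44802 - \frac{25463}{31707}} = \frac{4}{- \frac{1420562477}{31707}} = 4 \left(- \frac{31707}{1420562477}\right) = - \frac{126828}{1420562477} \approx -8.928 \cdot 10^{-5}$)
$y = 10804$ ($y = 21191 - 10387 = 10804$)
$\frac{\left(-12 + 6 \left(-25\right)\right) + L}{y - 7624} = \frac{\left(-12 + 6 \left(-25\right)\right) - \frac{126828}{1420562477}}{10804 - 7624} = \frac{\left(-12 - 150\right) - \frac{126828}{1420562477}}{3180} = \left(-162 - \frac{126828}{1420562477}\right) \frac{1}{3180} = \left(- \frac{230131248102}{1420562477}\right) \frac{1}{3180} = - \frac{38355208017}{752898112810}$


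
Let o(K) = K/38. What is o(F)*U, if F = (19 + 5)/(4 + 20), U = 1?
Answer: 1/38 ≈ 0.026316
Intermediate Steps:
F = 1 (F = 24/24 = 24*(1/24) = 1)
o(K) = K/38 (o(K) = K*(1/38) = K/38)
o(F)*U = ((1/38)*1)*1 = (1/38)*1 = 1/38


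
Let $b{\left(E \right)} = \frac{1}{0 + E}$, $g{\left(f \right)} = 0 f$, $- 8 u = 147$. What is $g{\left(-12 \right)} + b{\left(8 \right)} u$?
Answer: $- \frac{147}{64} \approx -2.2969$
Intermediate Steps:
$u = - \frac{147}{8}$ ($u = \left(- \frac{1}{8}\right) 147 = - \frac{147}{8} \approx -18.375$)
$g{\left(f \right)} = 0$
$b{\left(E \right)} = \frac{1}{E}$
$g{\left(-12 \right)} + b{\left(8 \right)} u = 0 + \frac{1}{8} \left(- \frac{147}{8}\right) = 0 - \frac{147}{64} = - \frac{147}{64}$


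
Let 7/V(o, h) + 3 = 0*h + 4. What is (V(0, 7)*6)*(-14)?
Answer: -588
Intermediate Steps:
V(o, h) = 7 (V(o, h) = 7/(-3 + (0*h + 4)) = 7/(-3 + (0 + 4)) = 7/(-3 + 4) = 7/1 = 7*1 = 7)
(V(0, 7)*6)*(-14) = (7*6)*(-14) = 42*(-14) = -588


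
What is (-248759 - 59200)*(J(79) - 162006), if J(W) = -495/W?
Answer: 3941557694271/79 ≈ 4.9893e+10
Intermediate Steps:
(-248759 - 59200)*(J(79) - 162006) = (-248759 - 59200)*(-495/79 - 162006) = -307959*(-495*1/79 - 162006) = -307959*(-495/79 - 162006) = -307959*(-12798969/79) = 3941557694271/79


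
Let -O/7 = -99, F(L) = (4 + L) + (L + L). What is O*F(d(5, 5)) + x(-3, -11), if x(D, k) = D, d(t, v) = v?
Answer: 13164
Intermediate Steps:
F(L) = 4 + 3*L (F(L) = (4 + L) + 2*L = 4 + 3*L)
O = 693 (O = -7*(-99) = 693)
O*F(d(5, 5)) + x(-3, -11) = 693*(4 + 3*5) - 3 = 693*(4 + 15) - 3 = 693*19 - 3 = 13167 - 3 = 13164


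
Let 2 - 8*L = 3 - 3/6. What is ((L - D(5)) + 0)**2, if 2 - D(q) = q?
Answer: 2209/256 ≈ 8.6289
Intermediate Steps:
D(q) = 2 - q
L = -1/16 (L = 1/4 - (3 - 3/6)/8 = 1/4 - (3 - 3*1/6)/8 = 1/4 - (3 - 1/2)/8 = 1/4 - 1/8*5/2 = 1/4 - 5/16 = -1/16 ≈ -0.062500)
((L - D(5)) + 0)**2 = ((-1/16 - (2 - 1*5)) + 0)**2 = ((-1/16 - (2 - 5)) + 0)**2 = ((-1/16 - 1*(-3)) + 0)**2 = ((-1/16 + 3) + 0)**2 = (47/16 + 0)**2 = (47/16)**2 = 2209/256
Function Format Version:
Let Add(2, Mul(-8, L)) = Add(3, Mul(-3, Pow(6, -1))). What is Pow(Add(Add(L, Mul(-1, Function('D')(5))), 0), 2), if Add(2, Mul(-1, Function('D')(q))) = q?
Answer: Rational(2209, 256) ≈ 8.6289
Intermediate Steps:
Function('D')(q) = Add(2, Mul(-1, q))
L = Rational(-1, 16) (L = Add(Rational(1, 4), Mul(Rational(-1, 8), Add(3, Mul(-3, Pow(6, -1))))) = Add(Rational(1, 4), Mul(Rational(-1, 8), Add(3, Mul(-3, Rational(1, 6))))) = Add(Rational(1, 4), Mul(Rational(-1, 8), Add(3, Rational(-1, 2)))) = Add(Rational(1, 4), Mul(Rational(-1, 8), Rational(5, 2))) = Add(Rational(1, 4), Rational(-5, 16)) = Rational(-1, 16) ≈ -0.062500)
Pow(Add(Add(L, Mul(-1, Function('D')(5))), 0), 2) = Pow(Add(Add(Rational(-1, 16), Mul(-1, Add(2, Mul(-1, 5)))), 0), 2) = Pow(Add(Add(Rational(-1, 16), Mul(-1, Add(2, -5))), 0), 2) = Pow(Add(Add(Rational(-1, 16), Mul(-1, -3)), 0), 2) = Pow(Add(Add(Rational(-1, 16), 3), 0), 2) = Pow(Add(Rational(47, 16), 0), 2) = Pow(Rational(47, 16), 2) = Rational(2209, 256)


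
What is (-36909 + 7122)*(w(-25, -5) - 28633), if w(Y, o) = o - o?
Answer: 852891171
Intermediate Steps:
w(Y, o) = 0
(-36909 + 7122)*(w(-25, -5) - 28633) = (-36909 + 7122)*(0 - 28633) = -29787*(-28633) = 852891171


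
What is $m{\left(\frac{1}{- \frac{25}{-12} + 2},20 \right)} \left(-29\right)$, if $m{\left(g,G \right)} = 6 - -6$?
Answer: $-348$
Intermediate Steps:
$m{\left(g,G \right)} = 12$ ($m{\left(g,G \right)} = 6 + 6 = 12$)
$m{\left(\frac{1}{- \frac{25}{-12} + 2},20 \right)} \left(-29\right) = 12 \left(-29\right) = -348$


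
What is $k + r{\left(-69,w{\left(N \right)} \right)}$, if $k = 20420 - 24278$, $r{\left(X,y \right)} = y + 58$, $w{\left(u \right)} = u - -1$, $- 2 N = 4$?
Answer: $-3801$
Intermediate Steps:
$N = -2$ ($N = \left(- \frac{1}{2}\right) 4 = -2$)
$w{\left(u \right)} = 1 + u$ ($w{\left(u \right)} = u + 1 = 1 + u$)
$r{\left(X,y \right)} = 58 + y$
$k = -3858$
$k + r{\left(-69,w{\left(N \right)} \right)} = -3858 + \left(58 + \left(1 - 2\right)\right) = -3858 + \left(58 - 1\right) = -3858 + 57 = -3801$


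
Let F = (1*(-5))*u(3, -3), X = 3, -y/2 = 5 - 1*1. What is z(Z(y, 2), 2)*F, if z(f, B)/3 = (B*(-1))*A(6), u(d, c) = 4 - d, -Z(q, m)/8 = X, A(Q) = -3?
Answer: -90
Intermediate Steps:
y = -8 (y = -2*(5 - 1*1) = -2*(5 - 1) = -2*4 = -8)
Z(q, m) = -24 (Z(q, m) = -8*3 = -24)
z(f, B) = 9*B (z(f, B) = 3*((B*(-1))*(-3)) = 3*(-B*(-3)) = 3*(3*B) = 9*B)
F = -5 (F = (1*(-5))*(4 - 1*3) = -5*(4 - 3) = -5*1 = -5)
z(Z(y, 2), 2)*F = (9*2)*(-5) = 18*(-5) = -90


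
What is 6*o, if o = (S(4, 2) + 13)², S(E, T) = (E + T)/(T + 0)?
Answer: 1536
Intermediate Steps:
S(E, T) = (E + T)/T
o = 256 (o = ((4 + 2)/2 + 13)² = ((½)*6 + 13)² = (3 + 13)² = 16² = 256)
6*o = 6*256 = 1536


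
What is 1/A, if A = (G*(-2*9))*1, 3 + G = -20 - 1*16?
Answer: 1/702 ≈ 0.0014245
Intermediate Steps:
G = -39 (G = -3 + (-20 - 1*16) = -3 + (-20 - 16) = -3 - 36 = -39)
A = 702 (A = -(-78)*9*1 = -39*(-18)*1 = 702*1 = 702)
1/A = 1/702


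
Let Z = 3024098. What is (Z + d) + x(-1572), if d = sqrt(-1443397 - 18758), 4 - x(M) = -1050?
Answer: 3025152 + I*sqrt(1462155) ≈ 3.0252e+6 + 1209.2*I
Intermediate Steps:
x(M) = 1054 (x(M) = 4 - 1*(-1050) = 4 + 1050 = 1054)
d = I*sqrt(1462155) (d = sqrt(-1462155) = I*sqrt(1462155) ≈ 1209.2*I)
(Z + d) + x(-1572) = (3024098 + I*sqrt(1462155)) + 1054 = 3025152 + I*sqrt(1462155)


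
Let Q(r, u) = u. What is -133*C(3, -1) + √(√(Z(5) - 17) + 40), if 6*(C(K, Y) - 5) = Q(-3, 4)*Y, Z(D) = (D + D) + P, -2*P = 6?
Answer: -1729/3 + √(40 + I*√10) ≈ -570.0 + 0.24981*I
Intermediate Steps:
P = -3 (P = -½*6 = -3)
Z(D) = -3 + 2*D (Z(D) = (D + D) - 3 = 2*D - 3 = -3 + 2*D)
C(K, Y) = 5 + 2*Y/3 (C(K, Y) = 5 + (4*Y)/6 = 5 + 2*Y/3)
-133*C(3, -1) + √(√(Z(5) - 17) + 40) = -133*(5 + (⅔)*(-1)) + √(√((-3 + 2*5) - 17) + 40) = -133*(5 - ⅔) + √(√((-3 + 10) - 17) + 40) = -133*13/3 + √(√(7 - 17) + 40) = -1729/3 + √(√(-10) + 40) = -1729/3 + √(I*√10 + 40) = -1729/3 + √(40 + I*√10)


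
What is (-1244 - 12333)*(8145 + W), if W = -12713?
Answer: 62019736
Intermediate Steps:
(-1244 - 12333)*(8145 + W) = (-1244 - 12333)*(8145 - 12713) = -13577*(-4568) = 62019736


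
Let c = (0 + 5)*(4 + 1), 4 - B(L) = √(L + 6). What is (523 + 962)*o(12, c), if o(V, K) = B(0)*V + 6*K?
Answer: 294030 - 17820*√6 ≈ 2.5038e+5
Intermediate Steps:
B(L) = 4 - √(6 + L) (B(L) = 4 - √(L + 6) = 4 - √(6 + L))
c = 25 (c = 5*5 = 25)
o(V, K) = 6*K + V*(4 - √6) (o(V, K) = (4 - √(6 + 0))*V + 6*K = (4 - √6)*V + 6*K = V*(4 - √6) + 6*K = 6*K + V*(4 - √6))
(523 + 962)*o(12, c) = (523 + 962)*(6*25 + 12*(4 - √6)) = 1485*(150 + (48 - 12*√6)) = 1485*(198 - 12*√6) = 294030 - 17820*√6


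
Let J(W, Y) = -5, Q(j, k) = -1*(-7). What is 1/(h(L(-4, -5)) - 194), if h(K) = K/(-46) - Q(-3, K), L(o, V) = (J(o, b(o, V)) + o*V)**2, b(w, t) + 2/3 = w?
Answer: -46/9471 ≈ -0.0048569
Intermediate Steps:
Q(j, k) = 7
b(w, t) = -2/3 + w
L(o, V) = (-5 + V*o)**2 (L(o, V) = (-5 + o*V)**2 = (-5 + V*o)**2)
h(K) = -7 - K/46 (h(K) = K/(-46) - 1*7 = K*(-1/46) - 7 = -K/46 - 7 = -7 - K/46)
1/(h(L(-4, -5)) - 194) = 1/((-7 - (-5 - 5*(-4))**2/46) - 194) = 1/((-7 - (-5 + 20)**2/46) - 194) = 1/((-7 - 1/46*15**2) - 194) = 1/((-7 - 1/46*225) - 194) = 1/((-7 - 225/46) - 194) = 1/(-547/46 - 194) = 1/(-9471/46) = -46/9471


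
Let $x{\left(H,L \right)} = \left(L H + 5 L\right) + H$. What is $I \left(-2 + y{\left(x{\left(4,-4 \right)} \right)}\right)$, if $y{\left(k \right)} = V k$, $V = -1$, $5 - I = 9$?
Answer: $-120$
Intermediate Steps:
$I = -4$ ($I = 5 - 9 = -4$)
$x{\left(H,L \right)} = H + 5 L + H L$ ($x{\left(H,L \right)} = \left(H L + 5 L\right) + H = \left(5 L + H L\right) + H = H + 5 L + H L$)
$y{\left(k \right)} = - k$
$I \left(-2 + y{\left(x{\left(4,-4 \right)} \right)}\right) = - 4 \left(-2 - \left(4 + 5 \left(-4\right) + 4 \left(-4\right)\right)\right) = - 4 \left(-2 - \left(4 - 20 - 16\right)\right) = - 4 \left(-2 - -32\right) = - 4 \left(-2 + 32\right) = \left(-4\right) 30 = -120$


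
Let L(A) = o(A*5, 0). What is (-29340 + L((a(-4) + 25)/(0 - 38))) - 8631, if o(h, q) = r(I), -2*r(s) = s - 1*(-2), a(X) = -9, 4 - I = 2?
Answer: -37973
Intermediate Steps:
I = 2 (I = 4 - 1*2 = 4 - 2 = 2)
r(s) = -1 - s/2 (r(s) = -(s - 1*(-2))/2 = -(s + 2)/2 = -(2 + s)/2 = -1 - s/2)
o(h, q) = -2 (o(h, q) = -1 - ½*2 = -1 - 1 = -2)
L(A) = -2
(-29340 + L((a(-4) + 25)/(0 - 38))) - 8631 = (-29340 - 2) - 8631 = -29342 - 8631 = -37973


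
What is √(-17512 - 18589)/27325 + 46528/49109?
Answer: 46528/49109 + I*√36101/27325 ≈ 0.94744 + 0.0069534*I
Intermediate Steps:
√(-17512 - 18589)/27325 + 46528/49109 = √(-36101)*(1/27325) + 46528*(1/49109) = (I*√36101)*(1/27325) + 46528/49109 = I*√36101/27325 + 46528/49109 = 46528/49109 + I*√36101/27325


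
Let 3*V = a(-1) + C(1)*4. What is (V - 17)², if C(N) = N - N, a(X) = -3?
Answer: 324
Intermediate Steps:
C(N) = 0
V = -1 (V = (-3 + 0*4)/3 = (-3 + 0)/3 = (⅓)*(-3) = -1)
(V - 17)² = (-1 - 17)² = (-18)² = 324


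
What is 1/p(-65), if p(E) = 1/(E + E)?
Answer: -130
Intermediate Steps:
p(E) = 1/(2*E)
1/p(-65) = 1/((1/2)/(-65)) = 1/((1/2)*(-1/65)) = 1/(-1/130) = -130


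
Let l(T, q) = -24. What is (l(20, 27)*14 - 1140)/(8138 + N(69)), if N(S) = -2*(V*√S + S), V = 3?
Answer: -2952000/15999379 - 2214*√69/15999379 ≈ -0.18566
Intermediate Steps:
N(S) = -6*√S - 2*S (N(S) = -2*(3*√S + S) = -2*(S + 3*√S) = -6*√S - 2*S)
(l(20, 27)*14 - 1140)/(8138 + N(69)) = (-24*14 - 1140)/(8138 + (-6*√69 - 2*69)) = (-336 - 1140)/(8138 + (-6*√69 - 138)) = -1476/(8138 + (-138 - 6*√69)) = -1476/(8000 - 6*√69)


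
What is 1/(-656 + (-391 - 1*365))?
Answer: -1/1412 ≈ -0.00070821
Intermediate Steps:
1/(-656 + (-391 - 1*365)) = 1/(-656 + (-391 - 365)) = 1/(-656 - 756) = 1/(-1412) = -1/1412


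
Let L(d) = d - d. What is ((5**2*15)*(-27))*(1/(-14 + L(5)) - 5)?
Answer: 718875/14 ≈ 51348.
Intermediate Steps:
L(d) = 0
((5**2*15)*(-27))*(1/(-14 + L(5)) - 5) = ((5**2*15)*(-27))*(1/(-14 + 0) - 5) = ((25*15)*(-27))*(1/(-14) - 5) = (375*(-27))*(-1/14 - 5) = -10125*(-71/14) = 718875/14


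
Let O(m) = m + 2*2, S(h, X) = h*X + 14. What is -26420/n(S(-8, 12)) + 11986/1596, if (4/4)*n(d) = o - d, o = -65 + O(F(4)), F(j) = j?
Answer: -4186667/3990 ≈ -1049.3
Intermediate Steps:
S(h, X) = 14 + X*h (S(h, X) = X*h + 14 = 14 + X*h)
O(m) = 4 + m (O(m) = m + 4 = 4 + m)
o = -57 (o = -65 + (4 + 4) = -65 + 8 = -57)
n(d) = -57 - d
-26420/n(S(-8, 12)) + 11986/1596 = -26420/(-57 - (14 + 12*(-8))) + 11986/1596 = -26420/(-57 - (14 - 96)) + 11986*(1/1596) = -26420/(-57 - 1*(-82)) + 5993/798 = -26420/(-57 + 82) + 5993/798 = -26420/25 + 5993/798 = -26420*1/25 + 5993/798 = -5284/5 + 5993/798 = -4186667/3990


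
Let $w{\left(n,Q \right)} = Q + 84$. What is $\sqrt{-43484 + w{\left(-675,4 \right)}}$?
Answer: $2 i \sqrt{10849} \approx 208.32 i$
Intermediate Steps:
$w{\left(n,Q \right)} = 84 + Q$
$\sqrt{-43484 + w{\left(-675,4 \right)}} = \sqrt{-43484 + \left(84 + 4\right)} = \sqrt{-43484 + 88} = \sqrt{-43396} = 2 i \sqrt{10849}$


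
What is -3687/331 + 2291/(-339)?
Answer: -2008214/112209 ≈ -17.897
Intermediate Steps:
-3687/331 + 2291/(-339) = -3687*1/331 + 2291*(-1/339) = -3687/331 - 2291/339 = -2008214/112209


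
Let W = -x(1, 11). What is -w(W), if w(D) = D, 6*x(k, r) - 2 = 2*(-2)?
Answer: -⅓ ≈ -0.33333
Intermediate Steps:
x(k, r) = -⅓ (x(k, r) = ⅓ + (2*(-2))/6 = ⅓ + (⅙)*(-4) = ⅓ - ⅔ = -⅓)
W = ⅓ (W = -1*(-⅓) = ⅓ ≈ 0.33333)
-w(W) = -1*⅓ = -⅓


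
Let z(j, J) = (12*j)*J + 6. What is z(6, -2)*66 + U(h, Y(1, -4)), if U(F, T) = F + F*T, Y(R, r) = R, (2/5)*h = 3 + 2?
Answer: -9083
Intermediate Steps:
h = 25/2 (h = 5*(3 + 2)/2 = (5/2)*5 = 25/2 ≈ 12.500)
z(j, J) = 6 + 12*J*j (z(j, J) = 12*J*j + 6 = 6 + 12*J*j)
z(6, -2)*66 + U(h, Y(1, -4)) = (6 + 12*(-2)*6)*66 + 25*(1 + 1)/2 = (6 - 144)*66 + (25/2)*2 = -138*66 + 25 = -9108 + 25 = -9083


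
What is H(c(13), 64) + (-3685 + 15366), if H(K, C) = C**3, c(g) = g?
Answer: 273825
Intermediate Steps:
H(c(13), 64) + (-3685 + 15366) = 64**3 + (-3685 + 15366) = 262144 + 11681 = 273825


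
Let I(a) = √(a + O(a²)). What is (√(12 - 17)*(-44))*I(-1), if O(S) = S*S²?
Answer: 0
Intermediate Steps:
O(S) = S³
I(a) = √(a + a⁶) (I(a) = √(a + (a²)³) = √(a + a⁶))
(√(12 - 17)*(-44))*I(-1) = (√(12 - 17)*(-44))*√(-1 + (-1)⁶) = (√(-5)*(-44))*√(-1 + 1) = ((I*√5)*(-44))*√0 = -44*I*√5*0 = 0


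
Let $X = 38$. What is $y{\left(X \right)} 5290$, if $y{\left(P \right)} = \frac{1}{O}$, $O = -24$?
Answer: $- \frac{2645}{12} \approx -220.42$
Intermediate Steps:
$y{\left(P \right)} = - \frac{1}{24}$ ($y{\left(P \right)} = \frac{1}{-24} = - \frac{1}{24}$)
$y{\left(X \right)} 5290 = \left(- \frac{1}{24}\right) 5290 = - \frac{2645}{12}$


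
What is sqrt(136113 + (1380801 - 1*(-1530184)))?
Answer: sqrt(3047098) ≈ 1745.6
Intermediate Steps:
sqrt(136113 + (1380801 - 1*(-1530184))) = sqrt(136113 + (1380801 + 1530184)) = sqrt(136113 + 2910985) = sqrt(3047098)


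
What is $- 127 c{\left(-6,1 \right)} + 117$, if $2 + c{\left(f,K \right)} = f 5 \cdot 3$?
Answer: $11801$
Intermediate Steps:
$c{\left(f,K \right)} = -2 + 15 f$ ($c{\left(f,K \right)} = -2 + f 5 \cdot 3 = -2 + 5 f 3 = -2 + 15 f$)
$- 127 c{\left(-6,1 \right)} + 117 = - 127 \left(-2 + 15 \left(-6\right)\right) + 117 = - 127 \left(-2 - 90\right) + 117 = \left(-127\right) \left(-92\right) + 117 = 11684 + 117 = 11801$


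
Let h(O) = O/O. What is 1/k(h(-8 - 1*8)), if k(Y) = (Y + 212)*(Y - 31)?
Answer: -1/6390 ≈ -0.00015649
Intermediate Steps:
h(O) = 1
k(Y) = (-31 + Y)*(212 + Y) (k(Y) = (212 + Y)*(-31 + Y) = (-31 + Y)*(212 + Y))
1/k(h(-8 - 1*8)) = 1/(-6572 + 1**2 + 181*1) = 1/(-6572 + 1 + 181) = 1/(-6390) = -1/6390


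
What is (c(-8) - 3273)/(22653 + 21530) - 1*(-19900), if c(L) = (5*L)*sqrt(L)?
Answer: 879238427/44183 - 80*I*sqrt(2)/44183 ≈ 19900.0 - 0.0025606*I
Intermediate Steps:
c(L) = 5*L**(3/2)
(c(-8) - 3273)/(22653 + 21530) - 1*(-19900) = (5*(-8)**(3/2) - 3273)/(22653 + 21530) - 1*(-19900) = (5*(-16*I*sqrt(2)) - 3273)/44183 + 19900 = (-80*I*sqrt(2) - 3273)*(1/44183) + 19900 = (-3273 - 80*I*sqrt(2))*(1/44183) + 19900 = (-3273/44183 - 80*I*sqrt(2)/44183) + 19900 = 879238427/44183 - 80*I*sqrt(2)/44183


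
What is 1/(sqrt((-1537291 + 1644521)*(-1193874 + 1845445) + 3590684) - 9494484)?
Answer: -1582414/15012559146207 - sqrt(7763505446)/30025118292414 ≈ -1.0834e-7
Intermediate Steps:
1/(sqrt((-1537291 + 1644521)*(-1193874 + 1845445) + 3590684) - 9494484) = 1/(sqrt(107230*651571 + 3590684) - 9494484) = 1/(sqrt(69867958330 + 3590684) - 9494484) = 1/(sqrt(69871549014) - 9494484) = 1/(3*sqrt(7763505446) - 9494484) = 1/(-9494484 + 3*sqrt(7763505446))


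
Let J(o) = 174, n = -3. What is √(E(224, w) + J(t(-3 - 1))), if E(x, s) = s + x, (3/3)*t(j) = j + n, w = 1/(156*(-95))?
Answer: √21853420095/7410 ≈ 19.950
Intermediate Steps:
w = -1/14820 (w = (1/156)*(-1/95) = -1/14820 ≈ -6.7476e-5)
t(j) = -3 + j (t(j) = j - 3 = -3 + j)
√(E(224, w) + J(t(-3 - 1))) = √((-1/14820 + 224) + 174) = √(3319679/14820 + 174) = √(5898359/14820) = √21853420095/7410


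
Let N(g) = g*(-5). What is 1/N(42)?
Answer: -1/210 ≈ -0.0047619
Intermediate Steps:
N(g) = -5*g
1/N(42) = 1/(-5*42) = 1/(-210) = -1/210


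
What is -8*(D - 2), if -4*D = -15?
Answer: -14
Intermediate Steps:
D = 15/4 (D = -1/4*(-15) = 15/4 ≈ 3.7500)
-8*(D - 2) = -8*(15/4 - 2) = -8*7/4 = -14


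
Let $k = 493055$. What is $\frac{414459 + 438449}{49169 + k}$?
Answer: $\frac{213227}{135556} \approx 1.573$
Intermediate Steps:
$\frac{414459 + 438449}{49169 + k} = \frac{414459 + 438449}{49169 + 493055} = \frac{852908}{542224} = 852908 \cdot \frac{1}{542224} = \frac{213227}{135556}$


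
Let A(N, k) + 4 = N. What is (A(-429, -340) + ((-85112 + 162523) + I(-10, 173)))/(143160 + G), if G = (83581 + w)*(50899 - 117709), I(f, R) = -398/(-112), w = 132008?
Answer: -75631/14150667440 ≈ -5.3447e-6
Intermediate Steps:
I(f, R) = 199/56 (I(f, R) = -398*(-1/112) = 199/56)
A(N, k) = -4 + N
G = -14403501090 (G = (83581 + 132008)*(50899 - 117709) = 215589*(-66810) = -14403501090)
(A(-429, -340) + ((-85112 + 162523) + I(-10, 173)))/(143160 + G) = ((-4 - 429) + ((-85112 + 162523) + 199/56))/(143160 - 14403501090) = (-433 + (77411 + 199/56))/(-14403357930) = (-433 + 4335215/56)*(-1/14403357930) = (4310967/56)*(-1/14403357930) = -75631/14150667440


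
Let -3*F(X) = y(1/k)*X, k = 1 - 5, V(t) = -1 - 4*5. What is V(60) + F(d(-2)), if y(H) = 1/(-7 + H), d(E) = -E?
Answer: -1819/87 ≈ -20.908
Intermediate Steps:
V(t) = -21 (V(t) = -1 - 20 = -21)
k = -4
F(X) = 4*X/87 (F(X) = -X/(3*(-7 + 1/(-4))) = -X/(3*(-7 - 1/4)) = -X/(3*(-29/4)) = -(-4)*X/87 = 4*X/87)
V(60) + F(d(-2)) = -21 + 4*(-1*(-2))/87 = -21 + (4/87)*2 = -21 + 8/87 = -1819/87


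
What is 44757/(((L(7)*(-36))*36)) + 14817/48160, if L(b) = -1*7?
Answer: 2271743/433440 ≈ 5.2412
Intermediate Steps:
L(b) = -7
44757/(((L(7)*(-36))*36)) + 14817/48160 = 44757/((-7*(-36)*36)) + 14817/48160 = 44757/((252*36)) + 14817*(1/48160) = 44757/9072 + 14817/48160 = 44757*(1/9072) + 14817/48160 = 4973/1008 + 14817/48160 = 2271743/433440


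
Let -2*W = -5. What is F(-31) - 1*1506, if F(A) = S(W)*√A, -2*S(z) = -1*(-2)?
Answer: -1506 - I*√31 ≈ -1506.0 - 5.5678*I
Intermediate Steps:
W = 5/2 (W = -½*(-5) = 5/2 ≈ 2.5000)
S(z) = -1 (S(z) = -(-1)*(-2)/2 = -½*2 = -1)
F(A) = -√A
F(-31) - 1*1506 = -√(-31) - 1*1506 = -I*√31 - 1506 = -1506 - I*√31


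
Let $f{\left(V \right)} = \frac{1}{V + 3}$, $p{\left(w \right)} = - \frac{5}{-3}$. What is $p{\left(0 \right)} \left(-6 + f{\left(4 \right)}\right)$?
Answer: $- \frac{205}{21} \approx -9.7619$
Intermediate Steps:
$p{\left(w \right)} = \frac{5}{3}$ ($p{\left(w \right)} = \left(-5\right) \left(- \frac{1}{3}\right) = \frac{5}{3}$)
$f{\left(V \right)} = \frac{1}{3 + V}$
$p{\left(0 \right)} \left(-6 + f{\left(4 \right)}\right) = \frac{5 \left(-6 + \frac{1}{3 + 4}\right)}{3} = \frac{5 \left(-6 + \frac{1}{7}\right)}{3} = \frac{5}{3} \left(- \frac{41}{7}\right) = - \frac{205}{21}$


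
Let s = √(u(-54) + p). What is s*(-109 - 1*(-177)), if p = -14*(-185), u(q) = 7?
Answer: 476*√53 ≈ 3465.3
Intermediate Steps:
p = 2590
s = 7*√53 (s = √(7 + 2590) = √2597 = 7*√53 ≈ 50.961)
s*(-109 - 1*(-177)) = (7*√53)*(-109 - 1*(-177)) = (7*√53)*(-109 + 177) = (7*√53)*68 = 476*√53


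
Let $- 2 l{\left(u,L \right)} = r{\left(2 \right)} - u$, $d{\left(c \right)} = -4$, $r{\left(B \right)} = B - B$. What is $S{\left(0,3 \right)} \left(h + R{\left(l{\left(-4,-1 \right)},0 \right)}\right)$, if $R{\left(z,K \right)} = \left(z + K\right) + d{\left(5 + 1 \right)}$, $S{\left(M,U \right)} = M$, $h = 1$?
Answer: $0$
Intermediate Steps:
$r{\left(B \right)} = 0$
$l{\left(u,L \right)} = \frac{u}{2}$ ($l{\left(u,L \right)} = - \frac{0 - u}{2} = - \frac{\left(-1\right) u}{2} = \frac{u}{2}$)
$R{\left(z,K \right)} = -4 + K + z$ ($R{\left(z,K \right)} = \left(z + K\right) - 4 = \left(K + z\right) - 4 = -4 + K + z$)
$S{\left(0,3 \right)} \left(h + R{\left(l{\left(-4,-1 \right)},0 \right)}\right) = 0 \left(1 + \left(-4 + 0 + \frac{1}{2} \left(-4\right)\right)\right) = 0 \left(1 - 6\right) = 0 \left(-5\right) = 0$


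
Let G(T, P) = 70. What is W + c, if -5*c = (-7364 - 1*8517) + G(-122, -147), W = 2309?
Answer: 27356/5 ≈ 5471.2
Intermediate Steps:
c = 15811/5 (c = -((-7364 - 1*8517) + 70)/5 = -((-7364 - 8517) + 70)/5 = -(-15881 + 70)/5 = -⅕*(-15811) = 15811/5 ≈ 3162.2)
W + c = 2309 + 15811/5 = 27356/5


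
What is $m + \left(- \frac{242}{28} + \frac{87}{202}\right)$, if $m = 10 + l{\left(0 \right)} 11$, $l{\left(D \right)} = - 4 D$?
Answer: $\frac{1264}{707} \approx 1.7878$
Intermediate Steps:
$m = 10$ ($m = 10 + \left(-4\right) 0 \cdot 11 = 10 + 0 \cdot 11 = 10 + 0 = 10$)
$m + \left(- \frac{242}{28} + \frac{87}{202}\right) = 10 + \left(- \frac{242}{28} + \frac{87}{202}\right) = 10 + \left(\left(-242\right) \frac{1}{28} + 87 \cdot \frac{1}{202}\right) = 10 + \left(- \frac{121}{14} + \frac{87}{202}\right) = 10 - \frac{5806}{707} = \frac{1264}{707}$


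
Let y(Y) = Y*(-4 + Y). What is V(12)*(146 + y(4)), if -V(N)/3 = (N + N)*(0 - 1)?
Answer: 10512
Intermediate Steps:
V(N) = 6*N (V(N) = -3*(N + N)*(0 - 1) = -3*2*N*(-1) = -(-6)*N = 6*N)
V(12)*(146 + y(4)) = (6*12)*(146 + 4*(-4 + 4)) = 72*(146 + 4*0) = 72*(146 + 0) = 72*146 = 10512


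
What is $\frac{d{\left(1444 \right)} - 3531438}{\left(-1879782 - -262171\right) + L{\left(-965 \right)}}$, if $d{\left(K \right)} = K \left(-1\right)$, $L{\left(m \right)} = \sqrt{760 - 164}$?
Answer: $\frac{5714828784902}{2616665346725} + \frac{7065764 \sqrt{149}}{2616665346725} \approx 2.184$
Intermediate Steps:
$L{\left(m \right)} = 2 \sqrt{149}$ ($L{\left(m \right)} = \sqrt{596} = 2 \sqrt{149}$)
$d{\left(K \right)} = - K$
$\frac{d{\left(1444 \right)} - 3531438}{\left(-1879782 - -262171\right) + L{\left(-965 \right)}} = \frac{\left(-1\right) 1444 - 3531438}{\left(-1879782 - -262171\right) + 2 \sqrt{149}} = \frac{-1444 - 3531438}{\left(-1879782 + 262171\right) + 2 \sqrt{149}} = - \frac{3532882}{-1617611 + 2 \sqrt{149}}$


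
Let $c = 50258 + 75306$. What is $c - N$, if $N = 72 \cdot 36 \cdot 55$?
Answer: $-16996$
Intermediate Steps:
$N = 142560$ ($N = 2592 \cdot 55 = 142560$)
$c = 125564$
$c - N = 125564 - 142560 = -16996$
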